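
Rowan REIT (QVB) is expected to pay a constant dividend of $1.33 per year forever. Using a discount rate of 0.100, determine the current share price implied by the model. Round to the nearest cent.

$13.30

Zero-growth DDM (perpetuity): P₀ = D/r = 1.33 / 0.1 = 13.3000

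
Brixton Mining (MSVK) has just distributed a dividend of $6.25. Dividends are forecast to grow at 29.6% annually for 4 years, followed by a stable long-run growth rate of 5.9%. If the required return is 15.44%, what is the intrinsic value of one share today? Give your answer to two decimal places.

$143.88

Two-stage DDM. Project D₁…D_4 at 0.296, terminal growth 0.059, discount at r = 0.1544.
D_1 = 8.1000
D_2 = 10.4976
D_3 = 13.6049
D_4 = 17.6319
Terminal value at t=4: TV = D_5/(r−g) = 18.6722/(0.1544−0.059) = 195.7256
P₀ = 8.1000/(1+0.1544)^1 + 10.4976/(1+0.1544)^2 + 13.6049/(1+0.1544)^3 + 17.6319/(1+0.1544)^4 + 195.7256/(1+0.1544)^4 = 143.8761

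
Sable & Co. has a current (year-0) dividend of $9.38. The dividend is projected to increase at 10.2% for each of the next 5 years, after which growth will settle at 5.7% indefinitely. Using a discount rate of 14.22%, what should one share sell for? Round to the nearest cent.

$139.46

Two-stage DDM. Project D₁…D_5 at 0.102, terminal growth 0.057, discount at r = 0.1422.
D_1 = 10.3368
D_2 = 11.3911
D_3 = 12.5530
D_4 = 13.8334
D_5 = 15.2444
Terminal value at t=5: TV = D_6/(r−g) = 16.1133/(0.1422−0.057) = 189.1238
P₀ = 10.3368/(1+0.1422)^1 + 11.3911/(1+0.1422)^2 + 12.5530/(1+0.1422)^3 + 13.8334/(1+0.1422)^4 + 15.2444/(1+0.1422)^5 + 189.1238/(1+0.1422)^5 = 139.4570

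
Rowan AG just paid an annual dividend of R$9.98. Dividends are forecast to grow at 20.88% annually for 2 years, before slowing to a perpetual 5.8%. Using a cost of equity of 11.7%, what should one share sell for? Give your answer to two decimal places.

Two-stage DDM. Project D₁…D_2 at 0.2088, terminal growth 0.058, discount at r = 0.117.
D_1 = 12.0638
D_2 = 14.5828
Terminal value at t=2: TV = D_3/(r−g) = 15.4285/(0.117−0.058) = 261.5008
P₀ = 12.0638/(1+0.117)^1 + 14.5828/(1+0.117)^2 + 261.5008/(1+0.117)^2 = 232.0762

R$232.08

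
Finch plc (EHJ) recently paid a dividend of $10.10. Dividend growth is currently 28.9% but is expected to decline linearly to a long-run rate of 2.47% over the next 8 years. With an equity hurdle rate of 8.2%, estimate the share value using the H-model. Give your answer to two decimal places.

H-model: P₀ = D₀[(1+g_L) + H(g_S−g_L)]/(r−g_L), with H = 8/2 = 4.
P₀ = 10.10 × [(1+0.0247) + 4×(0.289−0.0247)] / (0.082−0.0247)
   = 10.10 × 2.0819 / 0.0573 = 366.9667

$366.97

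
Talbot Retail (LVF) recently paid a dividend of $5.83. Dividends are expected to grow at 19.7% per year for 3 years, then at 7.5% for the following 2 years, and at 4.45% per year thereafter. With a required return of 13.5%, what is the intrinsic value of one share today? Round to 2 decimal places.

Three-stage DDM. Project D₁…D_5; terminal Gordon value at t=5 with g = 0.0445; discount at r = 0.135.
D_1 = 6.9785
D_2 = 8.3533
D_3 = 9.9989
D_4 = 10.7488
D_5 = 11.5549
TV_5 = 12.0691/(0.135−0.0445) = 133.3607
P₀ = Σ Dₜ/(1+r)ᵗ + TV_5/(1+r)^5 = 102.8855

$102.89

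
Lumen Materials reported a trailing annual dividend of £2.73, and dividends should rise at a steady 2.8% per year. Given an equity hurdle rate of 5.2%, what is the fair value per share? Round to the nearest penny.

£116.93

Gordon growth model: P₀ = D₁/(r − g). D₁ = 2.73 × (1 + 0.028) = 2.8064.
P₀ = 2.8064 / (0.052 − 0.028) = 2.8064 / 0.024 = 116.9350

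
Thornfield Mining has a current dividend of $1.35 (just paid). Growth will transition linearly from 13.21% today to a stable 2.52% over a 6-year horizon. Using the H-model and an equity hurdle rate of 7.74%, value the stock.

H-model: P₀ = D₀[(1+g_L) + H(g_S−g_L)]/(r−g_L), with H = 6/2 = 3.
P₀ = 1.35 × [(1+0.0252) + 3×(0.1321−0.0252)] / (0.0774−0.0252)
   = 1.35 × 1.3459 / 0.0522 = 34.8078

$34.81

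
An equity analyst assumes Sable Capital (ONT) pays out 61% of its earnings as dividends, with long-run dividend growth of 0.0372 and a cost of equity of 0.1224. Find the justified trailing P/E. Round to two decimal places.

7.43

Justified trailing P/E = b(1+g)/(r−g) = 0.61×(1+0.0372)/(0.1224−0.0372) = 7.4260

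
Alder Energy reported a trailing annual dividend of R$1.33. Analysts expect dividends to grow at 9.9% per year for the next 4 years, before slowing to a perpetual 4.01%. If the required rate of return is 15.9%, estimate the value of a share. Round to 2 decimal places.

Two-stage DDM. Project D₁…D_4 at 0.099, terminal growth 0.0401, discount at r = 0.159.
D_1 = 1.4617
D_2 = 1.6064
D_3 = 1.7654
D_4 = 1.9402
Terminal value at t=4: TV = D_5/(r−g) = 2.0180/(0.159−0.0401) = 16.9721
P₀ = 1.4617/(1+0.159)^1 + 1.6064/(1+0.159)^2 + 1.7654/(1+0.159)^3 + 1.9402/(1+0.159)^4 + 16.9721/(1+0.159)^4 = 14.0721

R$14.07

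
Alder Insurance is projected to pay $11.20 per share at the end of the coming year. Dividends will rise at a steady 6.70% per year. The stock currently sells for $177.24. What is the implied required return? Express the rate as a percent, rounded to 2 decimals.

13.02%

Rearranging the constant-growth DDM: r = D₁/P₀ + g.
r = 11.2000 / 177.24 + 0.067 = 0.06319 + 0.067 = 0.13019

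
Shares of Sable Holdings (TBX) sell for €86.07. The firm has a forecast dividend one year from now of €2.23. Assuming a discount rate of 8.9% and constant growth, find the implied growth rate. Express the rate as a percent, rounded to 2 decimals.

From P₀ = D₁/(r − g), the implied growth is g = r − D₁/P₀.
g = 0.089 − 2.23/86.07 = 0.089 − 0.02591 = 0.06309

6.31%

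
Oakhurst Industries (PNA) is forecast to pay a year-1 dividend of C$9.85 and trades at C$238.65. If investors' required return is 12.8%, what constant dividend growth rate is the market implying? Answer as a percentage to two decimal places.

8.67%

From P₀ = D₁/(r − g), the implied growth is g = r − D₁/P₀.
g = 0.128 − 9.85/238.65 = 0.128 − 0.04127 = 0.08673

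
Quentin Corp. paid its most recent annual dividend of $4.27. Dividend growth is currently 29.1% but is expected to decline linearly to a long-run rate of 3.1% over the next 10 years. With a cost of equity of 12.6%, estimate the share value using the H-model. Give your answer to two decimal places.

H-model: P₀ = D₀[(1+g_L) + H(g_S−g_L)]/(r−g_L), with H = 10/2 = 5.
P₀ = 4.27 × [(1+0.031) + 5×(0.291−0.031)] / (0.126−0.031)
   = 4.27 × 2.3310 / 0.095 = 104.7723

$104.77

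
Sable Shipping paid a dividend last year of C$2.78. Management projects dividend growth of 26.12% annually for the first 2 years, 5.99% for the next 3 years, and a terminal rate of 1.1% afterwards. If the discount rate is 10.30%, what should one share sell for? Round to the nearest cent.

Three-stage DDM. Project D₁…D_5; terminal Gordon value at t=5 with g = 0.011; discount at r = 0.103.
D_1 = 3.5061
D_2 = 4.4219
D_3 = 4.6868
D_4 = 4.9676
D_5 = 5.2651
TV_5 = 5.3230/(0.103−0.011) = 57.8590
P₀ = Σ Dₜ/(1+r)ᵗ + TV_5/(1+r)^5 = 52.3271

C$52.33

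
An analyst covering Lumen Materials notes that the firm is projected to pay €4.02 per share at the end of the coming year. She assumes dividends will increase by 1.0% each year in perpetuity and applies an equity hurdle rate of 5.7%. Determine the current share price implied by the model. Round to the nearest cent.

€85.53

Gordon growth model: P₀ = D₁/(r − g), with D₁ = 4.02 given directly.
P₀ = 4.0200 / (0.057 − 0.01) = 4.0200 / 0.047 = 85.5319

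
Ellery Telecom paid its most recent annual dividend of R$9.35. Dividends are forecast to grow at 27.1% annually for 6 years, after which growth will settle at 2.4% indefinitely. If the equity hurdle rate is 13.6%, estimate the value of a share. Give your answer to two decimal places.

R$252.33

Two-stage DDM. Project D₁…D_6 at 0.271, terminal growth 0.024, discount at r = 0.136.
D_1 = 11.8838
D_2 = 15.1044
D_3 = 19.1977
D_4 = 24.4002
D_5 = 31.0127
D_6 = 39.4171
Terminal value at t=6: TV = D_7/(r−g) = 40.3631/(0.136−0.024) = 360.3851
P₀ = 11.8838/(1+0.136)^1 + 15.1044/(1+0.136)^2 + 19.1977/(1+0.136)^3 + 24.4002/(1+0.136)^4 + 31.0127/(1+0.136)^5 + 39.4171/(1+0.136)^6 + 360.3851/(1+0.136)^6 = 252.3314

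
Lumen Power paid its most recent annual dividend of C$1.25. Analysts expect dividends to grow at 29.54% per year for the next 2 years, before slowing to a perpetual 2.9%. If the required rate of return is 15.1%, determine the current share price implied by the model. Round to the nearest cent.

C$16.34

Two-stage DDM. Project D₁…D_2 at 0.2954, terminal growth 0.029, discount at r = 0.151.
D_1 = 1.6192
D_2 = 2.0976
Terminal value at t=2: TV = D_3/(r−g) = 2.1584/(0.151−0.029) = 17.6919
P₀ = 1.6192/(1+0.151)^1 + 2.0976/(1+0.151)^2 + 17.6919/(1+0.151)^2 = 16.3445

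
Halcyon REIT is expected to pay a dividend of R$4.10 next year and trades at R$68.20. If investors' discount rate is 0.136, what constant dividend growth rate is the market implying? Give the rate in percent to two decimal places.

From P₀ = D₁/(r − g), the implied growth is g = r − D₁/P₀.
g = 0.136 − 4.10/68.20 = 0.136 − 0.06012 = 0.07588

7.59%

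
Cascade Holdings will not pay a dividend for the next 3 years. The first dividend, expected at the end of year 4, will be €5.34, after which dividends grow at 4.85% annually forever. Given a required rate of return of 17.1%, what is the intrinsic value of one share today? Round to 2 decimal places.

Deferred-dividend DDM. At t=3 the remaining stream is a growing perpetuity with first payment D_4 = 5.34.
V_3 = D_4/(r−g) = 5.34/(0.171−0.0485) = 43.5918
P₀ = V_3/(1+r)^3 = 43.5918/(1+0.171)^3 = 27.1478

€27.15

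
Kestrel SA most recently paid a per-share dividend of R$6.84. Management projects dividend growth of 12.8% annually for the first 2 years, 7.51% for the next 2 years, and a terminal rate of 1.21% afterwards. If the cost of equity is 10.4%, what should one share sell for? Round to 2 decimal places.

R$102.43

Three-stage DDM. Project D₁…D_4; terminal Gordon value at t=4 with g = 0.0121; discount at r = 0.104.
D_1 = 7.7155
D_2 = 8.7031
D_3 = 9.3567
D_4 = 10.0594
TV_4 = 10.1811/(0.104−0.0121) = 110.7847
P₀ = Σ Dₜ/(1+r)ᵗ + TV_4/(1+r)^4 = 102.4315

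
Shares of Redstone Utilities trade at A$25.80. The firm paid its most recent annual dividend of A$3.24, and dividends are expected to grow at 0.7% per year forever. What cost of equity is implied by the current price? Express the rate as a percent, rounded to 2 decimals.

Rearranging the constant-growth DDM: r = D₁/P₀ + g.
D₁ = 3.24 × (1 + 0.007) = 3.2627.
r = 3.2627 / 25.80 + 0.007 = 0.12646 + 0.007 = 0.13346

13.35%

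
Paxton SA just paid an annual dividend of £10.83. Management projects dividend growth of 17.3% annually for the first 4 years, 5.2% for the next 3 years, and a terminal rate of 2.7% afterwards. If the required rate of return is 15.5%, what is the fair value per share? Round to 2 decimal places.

Three-stage DDM. Project D₁…D_7; terminal Gordon value at t=7 with g = 0.027; discount at r = 0.155.
D_1 = 12.7036
D_2 = 14.9013
D_3 = 17.4792
D_4 = 20.5031
D_5 = 21.5693
D_6 = 22.6909
D_7 = 23.8708
TV_7 = 24.5154/(0.155−0.027) = 191.5262
P₀ = Σ Dₜ/(1+r)ᵗ + TV_7/(1+r)^7 = 143.6393

£143.64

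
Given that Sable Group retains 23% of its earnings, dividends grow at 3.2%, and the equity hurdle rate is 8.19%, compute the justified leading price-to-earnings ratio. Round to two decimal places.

15.43

Payout ratio b = 1 − 0.23 = 0.77.
Justified leading P/E = b/(r−g) = 0.77/(0.0819−0.032) = 15.4309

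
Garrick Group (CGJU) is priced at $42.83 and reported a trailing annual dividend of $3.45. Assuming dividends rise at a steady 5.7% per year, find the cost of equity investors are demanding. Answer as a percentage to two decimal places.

14.21%

Rearranging the constant-growth DDM: r = D₁/P₀ + g.
D₁ = 3.45 × (1 + 0.057) = 3.6467.
r = 3.6467 / 42.83 + 0.057 = 0.08514 + 0.057 = 0.14214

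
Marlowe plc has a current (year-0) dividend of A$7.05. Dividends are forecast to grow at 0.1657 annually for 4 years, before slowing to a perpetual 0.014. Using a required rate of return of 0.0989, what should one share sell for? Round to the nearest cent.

A$139.37

Two-stage DDM. Project D₁…D_4 at 0.1657, terminal growth 0.014, discount at r = 0.0989.
D_1 = 8.2182
D_2 = 9.5799
D_3 = 11.1673
D_4 = 13.0178
Terminal value at t=4: TV = D_5/(r−g) = 13.2000/(0.0989−0.014) = 155.4771
P₀ = 8.2182/(1+0.0989)^1 + 9.5799/(1+0.0989)^2 + 11.1673/(1+0.0989)^3 + 13.0178/(1+0.0989)^4 + 155.4771/(1+0.0989)^4 = 139.3729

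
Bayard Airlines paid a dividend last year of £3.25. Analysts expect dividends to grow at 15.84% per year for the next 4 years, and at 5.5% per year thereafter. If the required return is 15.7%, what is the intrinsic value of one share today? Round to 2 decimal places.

Two-stage DDM. Project D₁…D_4 at 0.1584, terminal growth 0.055, discount at r = 0.157.
D_1 = 3.7648
D_2 = 4.3611
D_3 = 5.0519
D_4 = 5.8522
Terminal value at t=4: TV = D_5/(r−g) = 6.1740/(0.157−0.055) = 60.5299
P₀ = 3.7648/(1+0.157)^1 + 4.3611/(1+0.157)^2 + 5.0519/(1+0.157)^3 + 5.8522/(1+0.157)^4 + 60.5299/(1+0.157)^4 = 46.8176

£46.82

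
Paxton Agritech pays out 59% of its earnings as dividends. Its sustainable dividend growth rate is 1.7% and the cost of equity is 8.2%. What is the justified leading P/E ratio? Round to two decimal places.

9.08

Justified leading P/E = b/(r−g) = 0.59/(0.082−0.017) = 9.0769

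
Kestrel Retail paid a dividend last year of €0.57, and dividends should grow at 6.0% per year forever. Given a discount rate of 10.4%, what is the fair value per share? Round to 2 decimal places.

Gordon growth model: P₀ = D₁/(r − g). D₁ = 0.57 × (1 + 0.06) = 0.6042.
P₀ = 0.6042 / (0.104 − 0.06) = 0.6042 / 0.044 = 13.7318

€13.73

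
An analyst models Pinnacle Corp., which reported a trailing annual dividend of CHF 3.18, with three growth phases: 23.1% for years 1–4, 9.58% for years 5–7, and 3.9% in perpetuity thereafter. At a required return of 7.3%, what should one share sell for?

Three-stage DDM. Project D₁…D_7; terminal Gordon value at t=7 with g = 0.039; discount at r = 0.073.
D_1 = 3.9146
D_2 = 4.8188
D_3 = 5.9320
D_4 = 7.3023
D_5 = 8.0019
D_6 = 8.7684
D_7 = 9.6084
TV_7 = 9.9832/(0.073−0.039) = 293.6229
P₀ = Σ Dₜ/(1+r)ᵗ + TV_7/(1+r)^7 = 214.6880

CHF 214.69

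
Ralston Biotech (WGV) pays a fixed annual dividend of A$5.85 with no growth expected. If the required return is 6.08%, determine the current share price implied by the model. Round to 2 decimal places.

A$96.22

Zero-growth DDM (perpetuity): P₀ = D/r = 5.85 / 0.0608 = 96.2171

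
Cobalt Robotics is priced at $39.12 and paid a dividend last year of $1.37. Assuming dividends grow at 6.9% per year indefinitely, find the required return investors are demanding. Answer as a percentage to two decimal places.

10.64%

Rearranging the constant-growth DDM: r = D₁/P₀ + g.
D₁ = 1.37 × (1 + 0.069) = 1.4645.
r = 1.4645 / 39.12 + 0.069 = 0.03744 + 0.069 = 0.10644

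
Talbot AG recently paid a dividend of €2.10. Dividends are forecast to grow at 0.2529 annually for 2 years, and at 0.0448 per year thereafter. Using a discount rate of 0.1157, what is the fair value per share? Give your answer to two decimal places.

Two-stage DDM. Project D₁…D_2 at 0.2529, terminal growth 0.0448, discount at r = 0.1157.
D_1 = 2.6311
D_2 = 3.2965
Terminal value at t=2: TV = D_3/(r−g) = 3.4442/(0.1157−0.0448) = 48.5779
P₀ = 2.6311/(1+0.1157)^1 + 3.2965/(1+0.1157)^2 + 48.5779/(1+0.1157)^2 = 44.0316

€44.03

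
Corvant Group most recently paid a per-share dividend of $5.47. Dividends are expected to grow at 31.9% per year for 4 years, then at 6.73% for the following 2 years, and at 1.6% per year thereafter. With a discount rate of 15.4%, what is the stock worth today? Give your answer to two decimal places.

Three-stage DDM. Project D₁…D_6; terminal Gordon value at t=6 with g = 0.016; discount at r = 0.154.
D_1 = 7.2149
D_2 = 9.5165
D_3 = 12.5523
D_4 = 16.5564
D_5 = 17.6707
D_6 = 18.8599
TV_6 = 19.1617/(0.154−0.016) = 138.8526
P₀ = Σ Dₜ/(1+r)ᵗ + TV_6/(1+r)^6 = 106.3135

$106.31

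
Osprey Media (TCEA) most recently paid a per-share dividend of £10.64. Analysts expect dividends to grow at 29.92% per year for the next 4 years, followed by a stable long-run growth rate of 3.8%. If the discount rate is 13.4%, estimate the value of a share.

£258.69

Two-stage DDM. Project D₁…D_4 at 0.2992, terminal growth 0.038, discount at r = 0.134.
D_1 = 13.8235
D_2 = 17.9595
D_3 = 23.3330
D_4 = 30.3142
Terminal value at t=4: TV = D_5/(r−g) = 31.4661/(0.134−0.038) = 327.7720
P₀ = 13.8235/(1+0.134)^1 + 17.9595/(1+0.134)^2 + 23.3330/(1+0.134)^3 + 30.3142/(1+0.134)^4 + 327.7720/(1+0.134)^4 = 258.6948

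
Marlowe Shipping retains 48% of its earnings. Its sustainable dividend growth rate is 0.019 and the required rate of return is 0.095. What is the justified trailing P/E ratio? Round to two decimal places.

Payout ratio b = 1 − 0.48 = 0.52.
Justified trailing P/E = b(1+g)/(r−g) = 0.52×(1+0.019)/(0.095−0.019) = 6.9721

6.97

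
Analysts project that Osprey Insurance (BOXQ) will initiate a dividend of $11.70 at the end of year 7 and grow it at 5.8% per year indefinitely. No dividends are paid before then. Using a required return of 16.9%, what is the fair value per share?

$41.30

Deferred-dividend DDM. At t=6 the remaining stream is a growing perpetuity with first payment D_7 = 11.70.
V_6 = D_7/(r−g) = 11.70/(0.169−0.058) = 105.4054
P₀ = V_6/(1+r)^6 = 105.4054/(1+0.169)^6 = 41.3025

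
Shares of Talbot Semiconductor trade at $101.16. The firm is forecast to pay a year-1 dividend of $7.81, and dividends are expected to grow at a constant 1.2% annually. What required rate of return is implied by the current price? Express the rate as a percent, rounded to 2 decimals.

8.92%

Rearranging the constant-growth DDM: r = D₁/P₀ + g.
r = 7.8100 / 101.16 + 0.012 = 0.07720 + 0.012 = 0.08920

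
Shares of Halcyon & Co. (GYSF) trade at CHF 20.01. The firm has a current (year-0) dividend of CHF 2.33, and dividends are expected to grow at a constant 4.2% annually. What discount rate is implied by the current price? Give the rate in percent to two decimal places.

Rearranging the constant-growth DDM: r = D₁/P₀ + g.
D₁ = 2.33 × (1 + 0.042) = 2.4279.
r = 2.4279 / 20.01 + 0.042 = 0.12133 + 0.042 = 0.16333

16.33%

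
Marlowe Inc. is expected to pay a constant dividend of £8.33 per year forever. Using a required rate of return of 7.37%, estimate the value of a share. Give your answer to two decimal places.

Zero-growth DDM (perpetuity): P₀ = D/r = 8.33 / 0.0737 = 113.0258

£113.03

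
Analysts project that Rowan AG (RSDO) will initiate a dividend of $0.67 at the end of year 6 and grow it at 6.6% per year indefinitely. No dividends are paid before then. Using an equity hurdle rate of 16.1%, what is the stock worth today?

$3.34

Deferred-dividend DDM. At t=5 the remaining stream is a growing perpetuity with first payment D_6 = 0.67.
V_5 = D_6/(r−g) = 0.67/(0.161−0.066) = 7.0526
P₀ = V_5/(1+r)^5 = 7.0526/(1+0.161)^5 = 3.3434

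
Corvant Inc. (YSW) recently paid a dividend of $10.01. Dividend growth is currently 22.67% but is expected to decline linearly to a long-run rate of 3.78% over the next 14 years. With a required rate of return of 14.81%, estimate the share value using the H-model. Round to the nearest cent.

H-model: P₀ = D₀[(1+g_L) + H(g_S−g_L)]/(r−g_L), with H = 14/2 = 7.
P₀ = 10.01 × [(1+0.0378) + 7×(0.2267−0.0378)] / (0.1481−0.0378)
   = 10.01 × 2.3601 / 0.1103 = 214.1850

$214.18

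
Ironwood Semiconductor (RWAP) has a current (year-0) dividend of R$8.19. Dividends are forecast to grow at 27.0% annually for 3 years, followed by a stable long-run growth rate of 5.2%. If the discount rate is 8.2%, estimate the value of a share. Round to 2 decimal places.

Two-stage DDM. Project D₁…D_3 at 0.27, terminal growth 0.052, discount at r = 0.082.
D_1 = 10.4013
D_2 = 13.2097
D_3 = 16.7763
Terminal value at t=3: TV = D_4/(r−g) = 17.6486/(0.082−0.052) = 588.2874
P₀ = 10.4013/(1+0.082)^1 + 13.2097/(1+0.082)^2 + 16.7763/(1+0.082)^3 + 588.2874/(1+0.082)^3 = 498.5568

R$498.56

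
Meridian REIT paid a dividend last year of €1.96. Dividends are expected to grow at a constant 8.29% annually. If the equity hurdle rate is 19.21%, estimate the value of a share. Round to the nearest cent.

€19.44

Gordon growth model: P₀ = D₁/(r − g). D₁ = 1.96 × (1 + 0.0829) = 2.1225.
P₀ = 2.1225 / (0.1921 − 0.0829) = 2.1225 / 0.1092 = 19.4367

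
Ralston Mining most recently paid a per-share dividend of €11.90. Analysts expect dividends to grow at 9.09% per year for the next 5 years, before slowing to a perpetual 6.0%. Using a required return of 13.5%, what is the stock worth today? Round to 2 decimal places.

€190.87

Two-stage DDM. Project D₁…D_5 at 0.0909, terminal growth 0.06, discount at r = 0.135.
D_1 = 12.9817
D_2 = 14.1617
D_3 = 15.4491
D_4 = 16.8534
D_5 = 18.3853
Terminal value at t=5: TV = D_6/(r−g) = 19.4885/(0.135−0.06) = 259.8461
P₀ = 12.9817/(1+0.135)^1 + 14.1617/(1+0.135)^2 + 15.4491/(1+0.135)^3 + 16.8534/(1+0.135)^4 + 18.3853/(1+0.135)^5 + 259.8461/(1+0.135)^5 = 190.8683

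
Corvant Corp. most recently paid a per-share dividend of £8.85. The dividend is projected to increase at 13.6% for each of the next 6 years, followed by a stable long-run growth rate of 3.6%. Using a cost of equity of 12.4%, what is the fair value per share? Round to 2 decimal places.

£166.16

Two-stage DDM. Project D₁…D_6 at 0.136, terminal growth 0.036, discount at r = 0.124.
D_1 = 10.0536
D_2 = 11.4209
D_3 = 12.9741
D_4 = 14.7386
D_5 = 16.7431
D_6 = 19.0201
Terminal value at t=6: TV = D_7/(r−g) = 19.7048/(0.124−0.036) = 223.9187
P₀ = 10.0536/(1+0.124)^1 + 11.4209/(1+0.124)^2 + 12.9741/(1+0.124)^3 + 14.7386/(1+0.124)^4 + 16.7431/(1+0.124)^5 + 19.0201/(1+0.124)^6 + 223.9187/(1+0.124)^6 = 166.1632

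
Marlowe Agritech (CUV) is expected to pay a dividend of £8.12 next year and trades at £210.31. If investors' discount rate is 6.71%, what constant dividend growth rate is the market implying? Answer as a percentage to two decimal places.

From P₀ = D₁/(r − g), the implied growth is g = r − D₁/P₀.
g = 0.0671 − 8.12/210.31 = 0.0671 − 0.03861 = 0.02849

2.85%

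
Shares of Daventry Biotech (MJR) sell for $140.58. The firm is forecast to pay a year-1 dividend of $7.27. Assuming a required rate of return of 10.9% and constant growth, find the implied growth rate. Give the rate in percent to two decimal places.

From P₀ = D₁/(r − g), the implied growth is g = r − D₁/P₀.
g = 0.109 − 7.27/140.58 = 0.109 − 0.05171 = 0.05729

5.73%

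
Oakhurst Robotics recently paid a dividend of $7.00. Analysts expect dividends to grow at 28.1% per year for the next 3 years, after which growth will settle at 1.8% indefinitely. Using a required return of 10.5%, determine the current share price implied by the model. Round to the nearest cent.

$156.04

Two-stage DDM. Project D₁…D_3 at 0.281, terminal growth 0.018, discount at r = 0.105.
D_1 = 8.9670
D_2 = 11.4867
D_3 = 14.7145
Terminal value at t=3: TV = D_4/(r−g) = 14.9794/(0.105−0.018) = 172.1765
P₀ = 8.9670/(1+0.105)^1 + 11.4867/(1+0.105)^2 + 14.7145/(1+0.105)^3 + 172.1765/(1+0.105)^3 = 156.0389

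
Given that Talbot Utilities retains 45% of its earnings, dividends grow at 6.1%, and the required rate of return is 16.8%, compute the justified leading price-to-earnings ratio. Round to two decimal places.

5.14

Payout ratio b = 1 − 0.45 = 0.55.
Justified leading P/E = b/(r−g) = 0.55/(0.168−0.061) = 5.1402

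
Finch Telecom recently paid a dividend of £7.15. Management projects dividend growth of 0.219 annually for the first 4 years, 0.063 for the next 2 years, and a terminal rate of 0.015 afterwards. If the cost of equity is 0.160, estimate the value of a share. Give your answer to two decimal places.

£98.99

Three-stage DDM. Project D₁…D_6; terminal Gordon value at t=6 with g = 0.015; discount at r = 0.16.
D_1 = 8.7159
D_2 = 10.6246
D_3 = 12.9514
D_4 = 15.7878
D_5 = 16.7824
D_6 = 17.8397
TV_6 = 18.1073/(0.16−0.015) = 124.8779
P₀ = Σ Dₜ/(1+r)ᵗ + TV_6/(1+r)^6 = 98.9940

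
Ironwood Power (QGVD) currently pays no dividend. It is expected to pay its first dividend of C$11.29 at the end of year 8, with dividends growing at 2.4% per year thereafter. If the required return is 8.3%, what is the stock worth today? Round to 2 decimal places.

C$109.51

Deferred-dividend DDM. At t=7 the remaining stream is a growing perpetuity with first payment D_8 = 11.29.
V_7 = D_8/(r−g) = 11.29/(0.083−0.024) = 191.3559
P₀ = V_7/(1+r)^7 = 191.3559/(1+0.083)^7 = 109.5072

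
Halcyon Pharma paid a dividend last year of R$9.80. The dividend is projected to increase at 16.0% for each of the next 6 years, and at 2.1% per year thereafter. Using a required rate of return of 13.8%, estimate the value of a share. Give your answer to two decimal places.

Two-stage DDM. Project D₁…D_6 at 0.16, terminal growth 0.021, discount at r = 0.138.
D_1 = 11.3680
D_2 = 13.1869
D_3 = 15.2968
D_4 = 17.7443
D_5 = 20.5833
D_6 = 23.8767
Terminal value at t=6: TV = D_7/(r−g) = 24.3781/(0.138−0.021) = 208.3598
P₀ = 11.3680/(1+0.138)^1 + 13.1869/(1+0.138)^2 + 15.2968/(1+0.138)^3 + 17.7443/(1+0.138)^4 + 20.5833/(1+0.138)^5 + 23.8767/(1+0.138)^6 + 208.3598/(1+0.138)^6 = 158.8406

R$158.84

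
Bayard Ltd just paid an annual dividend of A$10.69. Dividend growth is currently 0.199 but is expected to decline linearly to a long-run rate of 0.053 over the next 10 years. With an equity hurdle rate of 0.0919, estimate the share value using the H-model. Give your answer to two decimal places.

H-model: P₀ = D₀[(1+g_L) + H(g_S−g_L)]/(r−g_L), with H = 10/2 = 5.
P₀ = 10.69 × [(1+0.053) + 5×(0.199−0.053)] / (0.0919−0.053)
   = 10.69 × 1.7830 / 0.0389 = 489.9812

A$489.98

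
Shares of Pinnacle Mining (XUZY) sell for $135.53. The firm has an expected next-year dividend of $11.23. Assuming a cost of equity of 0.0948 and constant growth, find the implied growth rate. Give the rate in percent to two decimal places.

1.19%

From P₀ = D₁/(r − g), the implied growth is g = r − D₁/P₀.
g = 0.0948 − 11.23/135.53 = 0.0948 − 0.08286 = 0.01194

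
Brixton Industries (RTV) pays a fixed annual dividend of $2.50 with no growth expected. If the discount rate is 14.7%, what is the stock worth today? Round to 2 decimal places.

$17.01

Zero-growth DDM (perpetuity): P₀ = D/r = 2.50 / 0.147 = 17.0068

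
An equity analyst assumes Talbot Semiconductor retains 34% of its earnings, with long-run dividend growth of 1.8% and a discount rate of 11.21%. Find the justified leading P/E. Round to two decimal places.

7.01

Payout ratio b = 1 − 0.34 = 0.66.
Justified leading P/E = b/(r−g) = 0.66/(0.1121−0.018) = 7.0138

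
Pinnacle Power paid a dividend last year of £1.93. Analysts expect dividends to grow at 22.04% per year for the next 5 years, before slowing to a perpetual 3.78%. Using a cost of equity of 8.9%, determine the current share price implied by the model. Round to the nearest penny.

£82.91

Two-stage DDM. Project D₁…D_5 at 0.2204, terminal growth 0.0378, discount at r = 0.089.
D_1 = 2.3554
D_2 = 2.8745
D_3 = 3.5080
D_4 = 4.2812
D_5 = 5.2248
Terminal value at t=5: TV = D_6/(r−g) = 5.4223/(0.089−0.0378) = 105.9039
P₀ = 2.3554/(1+0.089)^1 + 2.8745/(1+0.089)^2 + 3.5080/(1+0.089)^3 + 4.2812/(1+0.089)^4 + 5.2248/(1+0.089)^5 + 105.9039/(1+0.089)^5 = 82.9054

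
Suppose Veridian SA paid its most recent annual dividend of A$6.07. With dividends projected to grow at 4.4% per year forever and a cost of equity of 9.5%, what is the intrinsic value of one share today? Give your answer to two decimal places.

Gordon growth model: P₀ = D₁/(r − g). D₁ = 6.07 × (1 + 0.044) = 6.3371.
P₀ = 6.3371 / (0.095 − 0.044) = 6.3371 / 0.051 = 124.2565

A$124.26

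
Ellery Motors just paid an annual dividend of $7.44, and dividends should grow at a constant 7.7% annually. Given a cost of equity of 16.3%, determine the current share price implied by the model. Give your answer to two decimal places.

$93.17

Gordon growth model: P₀ = D₁/(r − g). D₁ = 7.44 × (1 + 0.077) = 8.0129.
P₀ = 8.0129 / (0.163 − 0.077) = 8.0129 / 0.086 = 93.1730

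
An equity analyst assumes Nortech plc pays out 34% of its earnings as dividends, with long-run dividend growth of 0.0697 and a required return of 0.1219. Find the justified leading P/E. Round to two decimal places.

Justified leading P/E = b/(r−g) = 0.34/(0.1219−0.0697) = 6.5134

6.51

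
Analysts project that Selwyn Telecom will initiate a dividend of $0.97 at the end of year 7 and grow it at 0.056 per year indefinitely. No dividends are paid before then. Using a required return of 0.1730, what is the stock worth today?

$3.18

Deferred-dividend DDM. At t=6 the remaining stream is a growing perpetuity with first payment D_7 = 0.97.
V_6 = D_7/(r−g) = 0.97/(0.173−0.056) = 8.2906
P₀ = V_6/(1+r)^6 = 8.2906/(1+0.173)^6 = 3.1827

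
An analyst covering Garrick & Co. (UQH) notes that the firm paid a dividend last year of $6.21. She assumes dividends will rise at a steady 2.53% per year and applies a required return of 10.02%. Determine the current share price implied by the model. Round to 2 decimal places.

Gordon growth model: P₀ = D₁/(r − g). D₁ = 6.21 × (1 + 0.0253) = 6.3671.
P₀ = 6.3671 / (0.1002 − 0.0253) = 6.3671 / 0.0749 = 85.0082

$85.01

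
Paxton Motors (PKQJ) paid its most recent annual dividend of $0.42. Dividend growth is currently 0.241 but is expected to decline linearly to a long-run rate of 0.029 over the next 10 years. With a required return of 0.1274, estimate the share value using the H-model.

H-model: P₀ = D₀[(1+g_L) + H(g_S−g_L)]/(r−g_L), with H = 10/2 = 5.
P₀ = 0.42 × [(1+0.029) + 5×(0.241−0.029)] / (0.1274−0.029)
   = 0.42 × 2.0890 / 0.0984 = 8.9165

$8.92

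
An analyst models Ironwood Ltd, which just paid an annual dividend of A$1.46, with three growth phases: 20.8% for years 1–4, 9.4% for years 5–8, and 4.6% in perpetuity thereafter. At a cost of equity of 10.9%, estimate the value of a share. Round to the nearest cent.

Three-stage DDM. Project D₁…D_8; terminal Gordon value at t=8 with g = 0.046; discount at r = 0.109.
D_1 = 1.7637
D_2 = 2.1305
D_3 = 2.5737
D_4 = 3.1090
D_5 = 3.4012
D_6 = 3.7210
D_7 = 4.0707
D_8 = 4.4534
TV_8 = 4.6582/(0.109−0.046) = 73.9403
P₀ = Σ Dₜ/(1+r)ᵗ + TV_8/(1+r)^8 = 47.5291

A$47.53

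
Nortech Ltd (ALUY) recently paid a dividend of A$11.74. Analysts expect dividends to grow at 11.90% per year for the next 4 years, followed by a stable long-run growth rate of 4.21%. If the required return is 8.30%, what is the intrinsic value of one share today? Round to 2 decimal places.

Two-stage DDM. Project D₁…D_4 at 0.119, terminal growth 0.0421, discount at r = 0.083.
D_1 = 13.1371
D_2 = 14.7004
D_3 = 16.4497
D_4 = 18.4072
Terminal value at t=4: TV = D_5/(r−g) = 19.1822/(0.083−0.0421) = 469.0018
P₀ = 13.1371/(1+0.083)^1 + 14.7004/(1+0.083)^2 + 16.4497/(1+0.083)^3 + 18.4072/(1+0.083)^4 + 469.0018/(1+0.083)^4 = 391.9208

A$391.92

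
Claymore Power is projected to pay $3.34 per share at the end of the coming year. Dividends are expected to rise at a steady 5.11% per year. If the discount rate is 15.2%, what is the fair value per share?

Gordon growth model: P₀ = D₁/(r − g), with D₁ = 3.34 given directly.
P₀ = 3.3400 / (0.152 − 0.0511) = 3.3400 / 0.1009 = 33.1021

$33.10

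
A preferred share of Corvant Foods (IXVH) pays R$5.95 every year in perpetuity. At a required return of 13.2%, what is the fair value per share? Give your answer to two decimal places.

R$45.08

Zero-growth DDM (perpetuity): P₀ = D/r = 5.95 / 0.132 = 45.0758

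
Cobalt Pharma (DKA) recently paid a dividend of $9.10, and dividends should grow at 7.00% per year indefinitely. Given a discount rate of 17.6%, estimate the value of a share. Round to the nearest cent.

$91.86

Gordon growth model: P₀ = D₁/(r − g). D₁ = 9.10 × (1 + 0.07) = 9.7370.
P₀ = 9.7370 / (0.176 − 0.07) = 9.7370 / 0.106 = 91.8585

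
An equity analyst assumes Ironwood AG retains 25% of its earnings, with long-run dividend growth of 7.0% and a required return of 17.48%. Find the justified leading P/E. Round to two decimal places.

Payout ratio b = 1 − 0.25 = 0.75.
Justified leading P/E = b/(r−g) = 0.75/(0.1748−0.07) = 7.1565

7.16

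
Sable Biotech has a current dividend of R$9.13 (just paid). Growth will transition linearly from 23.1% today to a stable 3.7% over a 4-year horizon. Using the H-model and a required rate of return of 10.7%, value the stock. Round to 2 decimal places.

R$185.86

H-model: P₀ = D₀[(1+g_L) + H(g_S−g_L)]/(r−g_L), with H = 4/2 = 2.
P₀ = 9.13 × [(1+0.037) + 2×(0.231−0.037)] / (0.107−0.037)
   = 9.13 × 1.4250 / 0.07 = 185.8607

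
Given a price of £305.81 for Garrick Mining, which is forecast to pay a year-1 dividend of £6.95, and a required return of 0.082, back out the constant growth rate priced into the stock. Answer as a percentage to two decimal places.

5.93%

From P₀ = D₁/(r − g), the implied growth is g = r − D₁/P₀.
g = 0.082 − 6.95/305.81 = 0.082 − 0.02273 = 0.05927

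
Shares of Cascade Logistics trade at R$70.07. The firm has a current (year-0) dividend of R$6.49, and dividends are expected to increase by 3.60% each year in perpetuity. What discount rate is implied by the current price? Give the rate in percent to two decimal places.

13.20%

Rearranging the constant-growth DDM: r = D₁/P₀ + g.
D₁ = 6.49 × (1 + 0.036) = 6.7236.
r = 6.7236 / 70.07 + 0.036 = 0.09596 + 0.036 = 0.13196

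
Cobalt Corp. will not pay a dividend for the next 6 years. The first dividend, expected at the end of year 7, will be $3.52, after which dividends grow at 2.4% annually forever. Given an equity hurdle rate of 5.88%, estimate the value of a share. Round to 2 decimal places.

Deferred-dividend DDM. At t=6 the remaining stream is a growing perpetuity with first payment D_7 = 3.52.
V_6 = D_7/(r−g) = 3.52/(0.0588−0.024) = 101.1494
P₀ = V_6/(1+r)^6 = 101.1494/(1+0.0588)^6 = 71.7926

$71.79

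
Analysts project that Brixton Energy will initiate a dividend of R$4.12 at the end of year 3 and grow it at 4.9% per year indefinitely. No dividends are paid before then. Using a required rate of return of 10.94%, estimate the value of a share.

Deferred-dividend DDM. At t=2 the remaining stream is a growing perpetuity with first payment D_3 = 4.12.
V_2 = D_3/(r−g) = 4.12/(0.1094−0.049) = 68.2119
P₀ = V_2/(1+r)^2 = 68.2119/(1+0.1094)^2 = 55.4222

R$55.42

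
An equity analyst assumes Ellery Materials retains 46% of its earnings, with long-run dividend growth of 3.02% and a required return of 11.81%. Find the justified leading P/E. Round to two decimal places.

6.14

Payout ratio b = 1 − 0.46 = 0.54.
Justified leading P/E = b/(r−g) = 0.54/(0.1181−0.0302) = 6.1433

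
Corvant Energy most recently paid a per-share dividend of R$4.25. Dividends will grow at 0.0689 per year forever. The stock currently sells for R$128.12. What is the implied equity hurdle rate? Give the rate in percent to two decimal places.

Rearranging the constant-growth DDM: r = D₁/P₀ + g.
D₁ = 4.25 × (1 + 0.0689) = 4.5428.
r = 4.5428 / 128.12 + 0.0689 = 0.03546 + 0.0689 = 0.10436

10.44%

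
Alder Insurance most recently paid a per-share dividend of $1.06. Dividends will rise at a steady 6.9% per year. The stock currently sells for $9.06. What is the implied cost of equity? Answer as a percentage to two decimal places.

Rearranging the constant-growth DDM: r = D₁/P₀ + g.
D₁ = 1.06 × (1 + 0.069) = 1.1331.
r = 1.1331 / 9.06 + 0.069 = 0.12507 + 0.069 = 0.19407

19.41%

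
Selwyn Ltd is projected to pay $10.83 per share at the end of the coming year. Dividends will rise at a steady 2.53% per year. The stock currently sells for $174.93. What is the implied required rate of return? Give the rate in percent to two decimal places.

8.72%

Rearranging the constant-growth DDM: r = D₁/P₀ + g.
r = 10.8300 / 174.93 + 0.0253 = 0.06191 + 0.0253 = 0.08721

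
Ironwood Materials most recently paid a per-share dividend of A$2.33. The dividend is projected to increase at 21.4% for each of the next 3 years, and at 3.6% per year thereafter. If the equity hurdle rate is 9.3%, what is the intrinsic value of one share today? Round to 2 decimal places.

Two-stage DDM. Project D₁…D_3 at 0.214, terminal growth 0.036, discount at r = 0.093.
D_1 = 2.8286
D_2 = 3.4339
D_3 = 4.1688
Terminal value at t=3: TV = D_4/(r−g) = 4.3189/(0.093−0.036) = 75.7699
P₀ = 2.8286/(1+0.093)^1 + 3.4339/(1+0.093)^2 + 4.1688/(1+0.093)^3 + 75.7699/(1+0.093)^3 = 66.6829

A$66.68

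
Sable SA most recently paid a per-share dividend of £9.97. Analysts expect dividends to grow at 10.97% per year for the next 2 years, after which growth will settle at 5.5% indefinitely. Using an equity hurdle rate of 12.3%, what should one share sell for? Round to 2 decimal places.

Two-stage DDM. Project D₁…D_2 at 0.1097, terminal growth 0.055, discount at r = 0.123.
D_1 = 11.0637
D_2 = 12.2774
Terminal value at t=2: TV = D_3/(r−g) = 12.9527/(0.123−0.055) = 190.4802
P₀ = 11.0637/(1+0.123)^1 + 12.2774/(1+0.123)^2 + 190.4802/(1+0.123)^2 = 170.6266

£170.63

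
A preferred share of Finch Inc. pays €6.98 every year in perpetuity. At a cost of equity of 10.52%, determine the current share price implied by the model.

€66.35

Zero-growth DDM (perpetuity): P₀ = D/r = 6.98 / 0.1052 = 66.3498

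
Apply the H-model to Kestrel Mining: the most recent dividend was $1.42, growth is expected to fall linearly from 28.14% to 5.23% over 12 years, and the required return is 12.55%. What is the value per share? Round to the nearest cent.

$47.08

H-model: P₀ = D₀[(1+g_L) + H(g_S−g_L)]/(r−g_L), with H = 12/2 = 6.
P₀ = 1.42 × [(1+0.0523) + 6×(0.2814−0.0523)] / (0.1255−0.0523)
   = 1.42 × 2.4269 / 0.0732 = 47.0792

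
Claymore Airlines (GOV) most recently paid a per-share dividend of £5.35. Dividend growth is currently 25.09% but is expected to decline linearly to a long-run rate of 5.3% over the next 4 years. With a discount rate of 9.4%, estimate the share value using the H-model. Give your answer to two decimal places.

H-model: P₀ = D₀[(1+g_L) + H(g_S−g_L)]/(r−g_L), with H = 4/2 = 2.
P₀ = 5.35 × [(1+0.053) + 2×(0.2509−0.053)] / (0.094−0.053)
   = 5.35 × 1.4488 / 0.041 = 189.0507

£189.05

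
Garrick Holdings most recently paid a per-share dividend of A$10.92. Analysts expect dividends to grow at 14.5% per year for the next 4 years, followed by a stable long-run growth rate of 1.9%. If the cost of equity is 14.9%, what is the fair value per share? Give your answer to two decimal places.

Two-stage DDM. Project D₁…D_4 at 0.145, terminal growth 0.019, discount at r = 0.149.
D_1 = 12.5034
D_2 = 14.3164
D_3 = 16.3923
D_4 = 18.7691
Terminal value at t=4: TV = D_5/(r−g) = 19.1258/(0.149−0.019) = 147.1213
P₀ = 12.5034/(1+0.149)^1 + 14.3164/(1+0.149)^2 + 16.3923/(1+0.149)^3 + 18.7691/(1+0.149)^4 + 147.1213/(1+0.149)^4 = 127.7114

A$127.71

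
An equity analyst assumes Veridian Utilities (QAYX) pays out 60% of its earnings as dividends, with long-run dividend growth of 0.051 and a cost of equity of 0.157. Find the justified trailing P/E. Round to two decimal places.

5.95

Justified trailing P/E = b(1+g)/(r−g) = 0.60×(1+0.051)/(0.157−0.051) = 5.9491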